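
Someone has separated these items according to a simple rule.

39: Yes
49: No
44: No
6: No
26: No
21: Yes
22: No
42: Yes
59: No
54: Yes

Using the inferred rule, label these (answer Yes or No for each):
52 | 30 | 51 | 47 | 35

No, Yes, Yes, No, No

The pattern is that an item is 'Yes' exactly when: multiple of 3 AND at least 21.
52: 52 = 3·17 + 1, 52 ≥ 21, does not satisfy this → No.
30: 30 = 3·10, 30 ≥ 21, qualifies → Yes.
51: 51 = 3·17, 51 ≥ 21, qualifies → Yes.
47: 47 = 3·15 + 2, 47 ≥ 21, does not satisfy this → No.
35: 35 = 3·11 + 2, 35 ≥ 21, does not satisfy this → No.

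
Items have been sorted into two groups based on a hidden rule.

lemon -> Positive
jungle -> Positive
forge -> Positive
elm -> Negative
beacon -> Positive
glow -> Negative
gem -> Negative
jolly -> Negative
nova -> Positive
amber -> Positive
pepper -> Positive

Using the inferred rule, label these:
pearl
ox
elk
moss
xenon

The rule appears to be: has ≥ 2 vowels.
pearl → 2 vowels → Positive. ox → 1 vowel → Negative. elk → 1 vowel → Negative. moss → 1 vowel → Negative. xenon → 2 vowels → Positive.

Positive, Negative, Negative, Negative, Positive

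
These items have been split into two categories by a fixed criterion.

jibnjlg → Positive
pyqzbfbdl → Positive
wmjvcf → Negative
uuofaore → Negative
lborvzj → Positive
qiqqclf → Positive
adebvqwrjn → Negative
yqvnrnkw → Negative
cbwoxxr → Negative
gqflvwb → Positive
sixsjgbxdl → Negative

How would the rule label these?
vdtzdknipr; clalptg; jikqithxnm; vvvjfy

Negative, Positive, Negative, Negative

'Positive' ⟺ odd length AND contains 'l'.
vdtzdknipr — length 10, no 'l', hence Negative.
clalptg — length 7, has 'l', hence Positive.
jikqithxnm — length 10, no 'l', hence Negative.
vvvjfy — length 6, no 'l', hence Negative.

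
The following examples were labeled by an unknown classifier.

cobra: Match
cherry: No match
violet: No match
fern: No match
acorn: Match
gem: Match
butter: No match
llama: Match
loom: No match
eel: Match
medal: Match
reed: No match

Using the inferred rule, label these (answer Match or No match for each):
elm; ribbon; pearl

Match, No match, Match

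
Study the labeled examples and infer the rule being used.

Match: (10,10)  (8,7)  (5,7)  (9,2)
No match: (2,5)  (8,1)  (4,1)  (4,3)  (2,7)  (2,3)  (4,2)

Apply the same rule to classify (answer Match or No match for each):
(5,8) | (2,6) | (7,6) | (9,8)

Match, No match, Match, Match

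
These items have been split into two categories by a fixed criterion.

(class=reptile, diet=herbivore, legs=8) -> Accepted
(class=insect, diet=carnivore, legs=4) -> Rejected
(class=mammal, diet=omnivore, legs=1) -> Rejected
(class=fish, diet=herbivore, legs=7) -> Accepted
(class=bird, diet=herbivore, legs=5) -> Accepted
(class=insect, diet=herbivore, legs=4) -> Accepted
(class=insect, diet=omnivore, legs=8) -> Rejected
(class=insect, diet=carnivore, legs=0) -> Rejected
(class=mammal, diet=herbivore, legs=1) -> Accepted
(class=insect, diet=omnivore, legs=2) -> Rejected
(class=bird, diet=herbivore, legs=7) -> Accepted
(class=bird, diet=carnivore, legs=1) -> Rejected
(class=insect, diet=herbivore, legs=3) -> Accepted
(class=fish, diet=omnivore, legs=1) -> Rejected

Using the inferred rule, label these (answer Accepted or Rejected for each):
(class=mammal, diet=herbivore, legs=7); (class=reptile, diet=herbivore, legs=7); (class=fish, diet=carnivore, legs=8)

Accepted, Accepted, Rejected

The pattern is that an item is 'Accepted' exactly when: diet is herbivore.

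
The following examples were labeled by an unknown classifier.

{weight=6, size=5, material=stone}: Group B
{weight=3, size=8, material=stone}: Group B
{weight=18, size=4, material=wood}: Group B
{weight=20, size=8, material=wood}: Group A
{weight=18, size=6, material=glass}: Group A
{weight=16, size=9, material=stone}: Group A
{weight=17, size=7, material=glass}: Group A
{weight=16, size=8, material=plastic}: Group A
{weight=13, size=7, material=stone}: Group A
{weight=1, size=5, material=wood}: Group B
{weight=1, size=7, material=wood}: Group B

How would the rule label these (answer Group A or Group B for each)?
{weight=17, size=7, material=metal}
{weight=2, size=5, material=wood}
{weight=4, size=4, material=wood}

Group A, Group B, Group B

The pattern is that an item is 'Group A' exactly when: weight ≥ 6 AND size ≥ 6.
{weight=17, size=7, material=metal}: Group A (weight = 17, size = 7).
{weight=2, size=5, material=wood}: Group B (weight = 2, size = 5).
{weight=4, size=4, material=wood}: Group B (weight = 4, size = 4).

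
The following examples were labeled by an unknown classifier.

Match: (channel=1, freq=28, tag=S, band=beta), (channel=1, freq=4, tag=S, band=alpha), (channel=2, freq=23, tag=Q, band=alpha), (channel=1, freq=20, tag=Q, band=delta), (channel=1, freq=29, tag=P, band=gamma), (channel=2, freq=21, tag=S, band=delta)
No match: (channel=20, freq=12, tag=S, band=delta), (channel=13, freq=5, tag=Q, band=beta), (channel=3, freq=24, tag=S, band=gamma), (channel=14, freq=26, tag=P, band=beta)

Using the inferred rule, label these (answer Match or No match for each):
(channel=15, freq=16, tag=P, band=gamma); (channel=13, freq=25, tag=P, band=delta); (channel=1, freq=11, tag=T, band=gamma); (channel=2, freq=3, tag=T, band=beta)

No match, No match, Match, Match

The simplest hypothesis consistent with all the labels is: channel ≤ 2.
No match: (channel=15, freq=16, tag=P, band=gamma), since channel = 15. No match: (channel=13, freq=25, tag=P, band=delta), since channel = 13. Match: (channel=1, freq=11, tag=T, band=gamma), since channel = 1. Match: (channel=2, freq=3, tag=T, band=beta), since channel = 2.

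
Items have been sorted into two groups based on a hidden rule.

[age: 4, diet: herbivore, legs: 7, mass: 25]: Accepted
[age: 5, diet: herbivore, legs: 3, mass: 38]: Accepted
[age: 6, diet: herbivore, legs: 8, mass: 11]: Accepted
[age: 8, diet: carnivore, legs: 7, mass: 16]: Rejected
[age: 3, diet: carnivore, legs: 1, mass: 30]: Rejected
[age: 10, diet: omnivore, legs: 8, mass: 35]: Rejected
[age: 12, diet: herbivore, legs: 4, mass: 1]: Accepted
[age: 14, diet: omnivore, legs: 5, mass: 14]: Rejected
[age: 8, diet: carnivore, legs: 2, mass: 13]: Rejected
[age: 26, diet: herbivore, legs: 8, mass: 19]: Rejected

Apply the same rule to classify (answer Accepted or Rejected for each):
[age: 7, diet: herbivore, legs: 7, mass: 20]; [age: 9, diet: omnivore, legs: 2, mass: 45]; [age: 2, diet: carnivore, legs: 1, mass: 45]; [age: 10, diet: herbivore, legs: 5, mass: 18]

A rule that fits every label: diet is herbivore AND age ≤ 12 — true of each 'Accepted' example, false of each 'Rejected' one.
[age: 7, diet: herbivore, legs: 7, mass: 20]: diet is herbivore, age = 7, qualifies → Accepted. [age: 9, diet: omnivore, legs: 2, mass: 45]: diet is omnivore, age = 9, fails this test → Rejected. [age: 2, diet: carnivore, legs: 1, mass: 45]: diet is carnivore, age = 2, fails this test → Rejected. [age: 10, diet: herbivore, legs: 5, mass: 18]: diet is herbivore, age = 10, qualifies → Accepted.

Accepted, Rejected, Rejected, Accepted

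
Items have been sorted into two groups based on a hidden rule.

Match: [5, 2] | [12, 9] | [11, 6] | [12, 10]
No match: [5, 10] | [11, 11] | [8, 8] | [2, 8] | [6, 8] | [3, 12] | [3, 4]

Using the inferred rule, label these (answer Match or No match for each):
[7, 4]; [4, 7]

Looking at the examples, the only property every 'Match' case has and every 'No match' case lacks is: first > second.
[7, 4] — 7 > 4, hence Match.
[4, 7] — 4 < 7, hence No match.

Match, No match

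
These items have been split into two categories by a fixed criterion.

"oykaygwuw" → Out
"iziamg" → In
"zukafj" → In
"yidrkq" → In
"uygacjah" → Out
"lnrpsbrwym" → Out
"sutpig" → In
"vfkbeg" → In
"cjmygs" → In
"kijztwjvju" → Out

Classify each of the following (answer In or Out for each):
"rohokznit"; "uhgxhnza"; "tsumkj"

All 'In' examples share one property — length 6 — and every 'Out' example lacks it.
"rohokznit": Out (length 9). "uhgxhnza": Out (length 8). "tsumkj": In (length 6).

Out, Out, In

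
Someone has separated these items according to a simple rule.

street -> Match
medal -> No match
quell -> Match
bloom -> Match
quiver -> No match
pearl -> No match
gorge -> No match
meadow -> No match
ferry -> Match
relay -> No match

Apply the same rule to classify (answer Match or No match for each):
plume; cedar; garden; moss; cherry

The simplest hypothesis consistent with all the labels is: has a double letter.
plume → no doubled letter → No match. cedar → no doubled letter → No match. garden → no doubled letter → No match. moss → 'ss' doubled → Match. cherry → 'rr' doubled → Match.

No match, No match, No match, Match, Match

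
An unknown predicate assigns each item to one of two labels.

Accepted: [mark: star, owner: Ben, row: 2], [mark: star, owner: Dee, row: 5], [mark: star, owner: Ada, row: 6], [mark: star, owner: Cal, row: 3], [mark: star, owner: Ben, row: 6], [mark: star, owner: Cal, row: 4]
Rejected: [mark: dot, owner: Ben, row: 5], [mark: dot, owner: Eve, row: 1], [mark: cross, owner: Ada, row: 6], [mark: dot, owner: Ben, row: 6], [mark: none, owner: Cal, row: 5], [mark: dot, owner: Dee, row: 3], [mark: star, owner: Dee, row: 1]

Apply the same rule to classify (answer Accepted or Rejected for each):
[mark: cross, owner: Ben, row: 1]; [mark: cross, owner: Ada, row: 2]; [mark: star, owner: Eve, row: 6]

All 'Accepted' examples share one property — mark is star AND row ≥ 2 — and every 'Rejected' example lacks it.

Rejected, Rejected, Accepted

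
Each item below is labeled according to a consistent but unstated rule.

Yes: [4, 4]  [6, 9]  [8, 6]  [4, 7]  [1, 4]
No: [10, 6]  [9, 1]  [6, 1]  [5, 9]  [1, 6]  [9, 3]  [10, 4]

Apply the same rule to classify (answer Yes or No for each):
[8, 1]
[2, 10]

No, No

The distinguishing property — |first − second| ≤ 3 — holds for all the 'Yes' cases and none of the 'No' cases.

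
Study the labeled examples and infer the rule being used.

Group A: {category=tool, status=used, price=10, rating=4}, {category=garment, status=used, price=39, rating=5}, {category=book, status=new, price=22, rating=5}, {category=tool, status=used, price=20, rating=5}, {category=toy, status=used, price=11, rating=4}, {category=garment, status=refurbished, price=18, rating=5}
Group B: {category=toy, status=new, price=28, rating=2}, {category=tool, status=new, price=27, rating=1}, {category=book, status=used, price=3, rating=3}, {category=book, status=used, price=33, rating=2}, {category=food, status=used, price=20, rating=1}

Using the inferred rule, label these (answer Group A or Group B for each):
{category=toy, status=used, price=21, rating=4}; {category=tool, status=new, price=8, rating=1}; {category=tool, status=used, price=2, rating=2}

The rule appears to be: rating ≥ 4.
{category=toy, status=used, price=21, rating=4}: Group A (rating = 4).
{category=tool, status=new, price=8, rating=1}: Group B (rating = 1).
{category=tool, status=used, price=2, rating=2}: Group B (rating = 2).

Group A, Group B, Group B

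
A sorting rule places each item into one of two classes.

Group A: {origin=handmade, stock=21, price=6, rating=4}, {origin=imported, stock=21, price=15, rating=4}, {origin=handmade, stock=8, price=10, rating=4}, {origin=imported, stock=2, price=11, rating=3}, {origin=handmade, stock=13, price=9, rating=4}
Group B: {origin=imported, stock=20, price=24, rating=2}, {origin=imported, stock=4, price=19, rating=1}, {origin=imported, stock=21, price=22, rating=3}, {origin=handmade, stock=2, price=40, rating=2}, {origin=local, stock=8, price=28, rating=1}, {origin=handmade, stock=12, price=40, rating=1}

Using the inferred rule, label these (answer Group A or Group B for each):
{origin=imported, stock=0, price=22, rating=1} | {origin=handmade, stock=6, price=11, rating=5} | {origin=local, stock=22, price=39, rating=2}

Every 'Group A' example satisfies: price ≤ 15. None of the 'Group B' examples do.
{origin=imported, stock=0, price=22, rating=1}: Group B (price = 22). {origin=handmade, stock=6, price=11, rating=5}: Group A (price = 11). {origin=local, stock=22, price=39, rating=2}: Group B (price = 39).

Group B, Group A, Group B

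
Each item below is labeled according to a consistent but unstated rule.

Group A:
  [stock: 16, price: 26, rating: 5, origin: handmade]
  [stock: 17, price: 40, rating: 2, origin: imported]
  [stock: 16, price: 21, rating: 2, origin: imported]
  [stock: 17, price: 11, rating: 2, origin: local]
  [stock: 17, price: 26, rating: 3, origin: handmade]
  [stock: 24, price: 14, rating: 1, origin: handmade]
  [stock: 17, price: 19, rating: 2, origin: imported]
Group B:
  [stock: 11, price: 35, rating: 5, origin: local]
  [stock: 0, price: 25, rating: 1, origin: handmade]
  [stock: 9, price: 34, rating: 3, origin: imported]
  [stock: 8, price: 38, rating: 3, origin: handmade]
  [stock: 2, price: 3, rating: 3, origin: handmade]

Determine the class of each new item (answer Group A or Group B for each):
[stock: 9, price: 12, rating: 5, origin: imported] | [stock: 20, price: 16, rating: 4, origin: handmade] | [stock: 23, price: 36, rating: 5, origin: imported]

Group B, Group A, Group A

'Group A' ⟺ stock ≥ 16.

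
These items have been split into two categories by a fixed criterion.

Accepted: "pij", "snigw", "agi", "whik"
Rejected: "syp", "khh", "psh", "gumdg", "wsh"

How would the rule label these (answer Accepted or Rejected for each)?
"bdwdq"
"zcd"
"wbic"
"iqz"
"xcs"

Rejected, Rejected, Accepted, Accepted, Rejected

The classifier is using: contains 'i'.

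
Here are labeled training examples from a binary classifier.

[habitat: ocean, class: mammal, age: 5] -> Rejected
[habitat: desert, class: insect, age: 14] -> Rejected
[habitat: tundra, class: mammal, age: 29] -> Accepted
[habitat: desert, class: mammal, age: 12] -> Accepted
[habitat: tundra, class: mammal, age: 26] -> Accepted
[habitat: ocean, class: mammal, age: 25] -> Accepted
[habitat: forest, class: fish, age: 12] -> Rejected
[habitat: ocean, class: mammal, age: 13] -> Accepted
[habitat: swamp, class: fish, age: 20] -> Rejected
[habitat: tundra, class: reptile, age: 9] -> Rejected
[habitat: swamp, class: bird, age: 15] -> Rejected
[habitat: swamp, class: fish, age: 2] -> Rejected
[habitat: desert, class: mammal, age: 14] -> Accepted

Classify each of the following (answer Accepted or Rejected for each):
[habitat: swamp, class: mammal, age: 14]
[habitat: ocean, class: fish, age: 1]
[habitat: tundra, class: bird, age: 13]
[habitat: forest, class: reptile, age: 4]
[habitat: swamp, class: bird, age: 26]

Accepted, Rejected, Rejected, Rejected, Rejected

A rule that fits every label: class is mammal AND age ≥ 9 — true of each 'Accepted' example, false of each 'Rejected' one.
[habitat: swamp, class: mammal, age: 14] — class is mammal, age = 14, hence Accepted. [habitat: ocean, class: fish, age: 1] — class is fish, age = 1, hence Rejected. [habitat: tundra, class: bird, age: 13] — class is bird, age = 13, hence Rejected. [habitat: forest, class: reptile, age: 4] — class is reptile, age = 4, hence Rejected. [habitat: swamp, class: bird, age: 26] — class is bird, age = 26, hence Rejected.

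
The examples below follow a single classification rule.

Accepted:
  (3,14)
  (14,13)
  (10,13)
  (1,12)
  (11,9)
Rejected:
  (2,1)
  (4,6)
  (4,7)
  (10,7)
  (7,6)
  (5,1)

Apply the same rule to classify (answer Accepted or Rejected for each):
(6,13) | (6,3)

Accepted, Rejected

'Accepted' ⟺ second ≥ 9.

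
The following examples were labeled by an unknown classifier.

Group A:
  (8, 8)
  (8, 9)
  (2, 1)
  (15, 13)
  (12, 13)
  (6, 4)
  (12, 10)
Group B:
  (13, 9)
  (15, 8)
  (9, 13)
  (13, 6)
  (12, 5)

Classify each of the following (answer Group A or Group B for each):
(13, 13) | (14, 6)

Group A, Group B

Rule: |first − second| ≤ 2. This holds for each 'Group A' example and fails for each 'Group B' one.
Group A: (13, 13), since |13−13| = 0.
Group B: (14, 6), since |14−6| = 8.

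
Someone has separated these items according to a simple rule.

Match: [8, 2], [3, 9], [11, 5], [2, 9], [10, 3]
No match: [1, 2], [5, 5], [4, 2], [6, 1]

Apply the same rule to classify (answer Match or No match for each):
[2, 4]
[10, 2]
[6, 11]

No match, Match, Match

Rule: max ≥ 8. This holds for each 'Match' example and fails for each 'No match' one.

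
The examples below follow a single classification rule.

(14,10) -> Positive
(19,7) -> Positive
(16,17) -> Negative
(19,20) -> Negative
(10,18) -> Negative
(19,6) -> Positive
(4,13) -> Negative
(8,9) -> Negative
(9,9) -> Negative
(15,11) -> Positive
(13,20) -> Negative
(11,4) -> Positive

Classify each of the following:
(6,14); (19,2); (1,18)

The rule appears to be: first > second.
Negative: (6,14), since 6 < 14.
Positive: (19,2), since 19 > 2.
Negative: (1,18), since 1 < 18.

Negative, Positive, Negative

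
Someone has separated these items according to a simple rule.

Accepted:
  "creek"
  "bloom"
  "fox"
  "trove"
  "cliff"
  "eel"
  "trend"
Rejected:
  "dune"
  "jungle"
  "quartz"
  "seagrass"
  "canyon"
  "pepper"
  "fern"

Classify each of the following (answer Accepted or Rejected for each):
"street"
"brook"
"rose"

Rejected, Accepted, Rejected

The classifier is using: odd length.
"street": Rejected (length 6). "brook": Accepted (length 5). "rose": Rejected (length 4).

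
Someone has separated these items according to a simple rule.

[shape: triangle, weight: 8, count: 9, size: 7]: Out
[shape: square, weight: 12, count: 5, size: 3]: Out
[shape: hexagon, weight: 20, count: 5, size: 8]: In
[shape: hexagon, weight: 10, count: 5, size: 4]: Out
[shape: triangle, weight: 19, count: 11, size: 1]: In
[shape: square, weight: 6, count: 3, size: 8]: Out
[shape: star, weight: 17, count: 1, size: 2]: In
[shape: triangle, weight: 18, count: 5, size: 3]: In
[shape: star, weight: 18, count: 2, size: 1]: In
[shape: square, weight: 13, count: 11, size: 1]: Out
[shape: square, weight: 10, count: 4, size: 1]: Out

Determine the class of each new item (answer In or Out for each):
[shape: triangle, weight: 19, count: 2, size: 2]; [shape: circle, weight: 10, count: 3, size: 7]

In, Out

The rule appears to be: weight ≥ 17.
[shape: triangle, weight: 19, count: 2, size: 2]: weight = 19 — meets the rule, so In.
[shape: circle, weight: 10, count: 3, size: 7]: weight = 10 — does not pass, so Out.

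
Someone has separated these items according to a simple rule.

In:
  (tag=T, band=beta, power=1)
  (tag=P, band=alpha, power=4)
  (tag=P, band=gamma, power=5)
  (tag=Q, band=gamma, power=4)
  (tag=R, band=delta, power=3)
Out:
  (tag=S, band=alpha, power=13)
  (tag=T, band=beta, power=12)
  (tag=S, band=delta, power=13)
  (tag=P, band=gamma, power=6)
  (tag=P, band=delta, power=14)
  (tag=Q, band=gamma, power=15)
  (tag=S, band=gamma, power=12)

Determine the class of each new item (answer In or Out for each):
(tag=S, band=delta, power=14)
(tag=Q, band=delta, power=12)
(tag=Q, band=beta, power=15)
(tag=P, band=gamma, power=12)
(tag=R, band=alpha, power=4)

All 'In' examples share one property — power ≤ 5 — and every 'Out' example lacks it.
(tag=S, band=delta, power=14) — power = 14, hence Out. (tag=Q, band=delta, power=12) — power = 12, hence Out. (tag=Q, band=beta, power=15) — power = 15, hence Out. (tag=P, band=gamma, power=12) — power = 12, hence Out. (tag=R, band=alpha, power=4) — power = 4, hence In.

Out, Out, Out, Out, In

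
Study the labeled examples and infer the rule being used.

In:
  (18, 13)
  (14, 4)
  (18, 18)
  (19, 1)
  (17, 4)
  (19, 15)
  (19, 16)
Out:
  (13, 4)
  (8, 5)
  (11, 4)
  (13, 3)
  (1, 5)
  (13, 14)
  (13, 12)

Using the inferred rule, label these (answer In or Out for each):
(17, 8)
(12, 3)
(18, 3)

All 'In' examples share one property — first ≥ 14 — and every 'Out' example lacks it.

In, Out, In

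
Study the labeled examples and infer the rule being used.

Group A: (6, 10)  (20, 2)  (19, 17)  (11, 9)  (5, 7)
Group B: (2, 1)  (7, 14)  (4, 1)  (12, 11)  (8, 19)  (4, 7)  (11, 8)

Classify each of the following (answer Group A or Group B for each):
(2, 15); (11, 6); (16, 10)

The distinguishing property — sum is even — holds for all the 'Group A' cases and none of the 'Group B' cases.

Group B, Group B, Group A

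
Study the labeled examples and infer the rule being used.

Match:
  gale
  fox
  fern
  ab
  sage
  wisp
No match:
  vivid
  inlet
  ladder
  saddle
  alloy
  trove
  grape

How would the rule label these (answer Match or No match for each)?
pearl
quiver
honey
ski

No match, No match, No match, Match

Rule: length ≤ 4. This holds for each 'Match' example and fails for each 'No match' one.
pearl — length 5, hence No match.
quiver — length 6, hence No match.
honey — length 5, hence No match.
ski — length 3, hence Match.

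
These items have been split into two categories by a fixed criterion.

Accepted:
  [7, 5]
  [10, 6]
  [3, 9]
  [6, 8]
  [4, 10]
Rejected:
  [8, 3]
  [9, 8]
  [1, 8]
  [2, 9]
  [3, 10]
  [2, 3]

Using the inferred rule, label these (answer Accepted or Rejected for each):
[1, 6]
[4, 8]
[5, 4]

The simplest hypothesis consistent with all the labels is: sum is even.

Rejected, Accepted, Rejected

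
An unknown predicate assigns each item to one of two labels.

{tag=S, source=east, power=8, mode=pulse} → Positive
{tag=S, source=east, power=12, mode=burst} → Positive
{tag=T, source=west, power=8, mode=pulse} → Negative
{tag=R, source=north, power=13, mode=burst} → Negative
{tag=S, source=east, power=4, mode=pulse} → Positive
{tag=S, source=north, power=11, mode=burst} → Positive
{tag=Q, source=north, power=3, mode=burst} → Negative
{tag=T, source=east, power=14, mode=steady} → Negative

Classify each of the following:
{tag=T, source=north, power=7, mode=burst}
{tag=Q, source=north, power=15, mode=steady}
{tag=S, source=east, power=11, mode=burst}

Negative, Negative, Positive

Comparing the two groups points to one rule — tag is S.
{tag=T, source=north, power=7, mode=burst}: tag is T, doesn't match → Negative. {tag=Q, source=north, power=15, mode=steady}: tag is Q, doesn't match → Negative. {tag=S, source=east, power=11, mode=burst}: tag is S, checks out → Positive.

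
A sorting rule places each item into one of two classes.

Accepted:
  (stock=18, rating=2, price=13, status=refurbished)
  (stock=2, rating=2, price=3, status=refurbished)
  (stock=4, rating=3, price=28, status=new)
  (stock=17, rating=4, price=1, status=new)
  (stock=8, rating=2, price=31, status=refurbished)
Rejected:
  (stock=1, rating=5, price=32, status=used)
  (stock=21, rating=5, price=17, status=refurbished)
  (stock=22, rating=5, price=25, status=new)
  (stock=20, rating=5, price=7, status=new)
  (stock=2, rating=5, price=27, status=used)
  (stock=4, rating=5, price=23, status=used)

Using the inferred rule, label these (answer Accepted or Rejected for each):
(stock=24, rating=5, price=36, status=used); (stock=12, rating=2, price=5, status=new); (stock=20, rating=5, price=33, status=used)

The distinguishing property — rating ≤ 4 — holds for all the 'Accepted' cases and none of the 'Rejected' cases.
(stock=24, rating=5, price=36, status=used): Rejected (rating = 5). (stock=12, rating=2, price=5, status=new): Accepted (rating = 2). (stock=20, rating=5, price=33, status=used): Rejected (rating = 5).

Rejected, Accepted, Rejected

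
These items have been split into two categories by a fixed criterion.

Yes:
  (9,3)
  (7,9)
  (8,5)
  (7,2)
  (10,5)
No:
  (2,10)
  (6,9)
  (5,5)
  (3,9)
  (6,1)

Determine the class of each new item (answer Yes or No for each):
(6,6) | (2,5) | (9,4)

No, No, Yes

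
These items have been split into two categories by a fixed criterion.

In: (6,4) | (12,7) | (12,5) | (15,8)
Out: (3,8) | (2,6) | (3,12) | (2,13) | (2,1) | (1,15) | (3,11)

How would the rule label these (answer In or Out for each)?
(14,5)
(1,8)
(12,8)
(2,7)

In, Out, In, Out

'In' ⟺ first ≥ 4.
(14,5): In (first 14).
(1,8): Out (first 1).
(12,8): In (first 12).
(2,7): Out (first 2).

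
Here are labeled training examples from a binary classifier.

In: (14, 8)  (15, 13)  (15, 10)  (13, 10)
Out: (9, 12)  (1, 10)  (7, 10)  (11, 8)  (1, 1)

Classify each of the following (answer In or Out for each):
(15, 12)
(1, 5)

In, Out

The simplest hypothesis consistent with all the labels is: sum ≥ 22.
In: (15, 12), since 15+12 = 27.
Out: (1, 5), since 1+5 = 6.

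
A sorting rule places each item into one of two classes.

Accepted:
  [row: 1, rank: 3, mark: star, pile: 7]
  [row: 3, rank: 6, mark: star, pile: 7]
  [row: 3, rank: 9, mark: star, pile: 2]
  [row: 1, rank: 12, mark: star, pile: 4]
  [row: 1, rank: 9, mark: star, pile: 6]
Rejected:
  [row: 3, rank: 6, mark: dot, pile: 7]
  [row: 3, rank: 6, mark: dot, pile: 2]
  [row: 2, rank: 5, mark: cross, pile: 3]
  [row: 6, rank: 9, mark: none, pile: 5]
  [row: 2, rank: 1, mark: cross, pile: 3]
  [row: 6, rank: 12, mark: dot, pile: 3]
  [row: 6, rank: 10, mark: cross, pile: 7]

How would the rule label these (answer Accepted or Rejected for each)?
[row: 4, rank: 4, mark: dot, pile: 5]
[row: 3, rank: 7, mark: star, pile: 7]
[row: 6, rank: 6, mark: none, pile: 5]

Rejected, Accepted, Rejected

The classifier is using: mark is star.
[row: 4, rank: 4, mark: dot, pile: 5] — mark is dot, hence Rejected. [row: 3, rank: 7, mark: star, pile: 7] — mark is star, hence Accepted. [row: 6, rank: 6, mark: none, pile: 5] — mark is none, hence Rejected.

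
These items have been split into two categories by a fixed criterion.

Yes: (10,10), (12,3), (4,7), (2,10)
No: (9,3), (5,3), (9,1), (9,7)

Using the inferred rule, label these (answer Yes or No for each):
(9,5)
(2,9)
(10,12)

A rule that fits every label: first is even — true of each 'Yes' example, false of each 'No' one.
(9,5) — first 9, hence No. (2,9) — first 2, hence Yes. (10,12) — first 10, hence Yes.

No, Yes, Yes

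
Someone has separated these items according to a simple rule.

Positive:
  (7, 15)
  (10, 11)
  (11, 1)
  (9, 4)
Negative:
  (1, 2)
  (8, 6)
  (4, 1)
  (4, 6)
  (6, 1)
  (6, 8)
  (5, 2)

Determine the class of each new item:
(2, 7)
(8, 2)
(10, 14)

Rule: max ≥ 9. This holds for each 'Positive' example and fails for each 'Negative' one.
(2, 7): Negative (max 7).
(8, 2): Negative (max 8).
(10, 14): Positive (max 14).

Negative, Negative, Positive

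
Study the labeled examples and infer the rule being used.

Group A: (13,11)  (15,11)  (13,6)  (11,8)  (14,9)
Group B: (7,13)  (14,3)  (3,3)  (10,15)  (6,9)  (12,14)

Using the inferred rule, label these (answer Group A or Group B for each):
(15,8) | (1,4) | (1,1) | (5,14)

The common property of the 'Group A' items is: first > second AND sum ≥ 19. No 'Group B' item has it.
Group A: (15,8), since 15 > 8, 15+8 = 23.
Group B: (1,4), since 1 < 4, 1+4 = 5.
Group B: (1,1), since 1 = 1, 1+1 = 2.
Group B: (5,14), since 5 < 14, 5+14 = 19.

Group A, Group B, Group B, Group B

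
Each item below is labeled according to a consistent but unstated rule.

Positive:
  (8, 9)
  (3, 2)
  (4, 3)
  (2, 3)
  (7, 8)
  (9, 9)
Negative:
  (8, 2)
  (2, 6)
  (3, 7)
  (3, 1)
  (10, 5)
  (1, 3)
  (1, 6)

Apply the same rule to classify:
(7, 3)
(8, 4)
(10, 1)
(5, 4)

Negative, Negative, Negative, Positive

The simplest hypothesis consistent with all the labels is: |first − second| ≤ 1.
(7, 3): |7−3| = 4 — does not fit, so Negative. (8, 4): |8−4| = 4 — does not fit, so Negative. (10, 1): |10−1| = 9 — does not fit, so Negative. (5, 4): |5−4| = 1 — satisfies this, so Positive.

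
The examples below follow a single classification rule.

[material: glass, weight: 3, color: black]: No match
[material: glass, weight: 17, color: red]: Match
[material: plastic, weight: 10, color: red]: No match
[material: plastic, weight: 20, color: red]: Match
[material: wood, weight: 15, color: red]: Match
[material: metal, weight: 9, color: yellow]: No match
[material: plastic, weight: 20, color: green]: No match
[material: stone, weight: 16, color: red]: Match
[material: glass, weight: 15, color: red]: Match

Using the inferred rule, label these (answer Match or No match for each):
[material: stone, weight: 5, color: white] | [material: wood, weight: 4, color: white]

All 'Match' examples share one property — color is red AND weight ≥ 15 — and every 'No match' example lacks it.
No match: [material: stone, weight: 5, color: white], since color is white, weight = 5.
No match: [material: wood, weight: 4, color: white], since color is white, weight = 4.

No match, No match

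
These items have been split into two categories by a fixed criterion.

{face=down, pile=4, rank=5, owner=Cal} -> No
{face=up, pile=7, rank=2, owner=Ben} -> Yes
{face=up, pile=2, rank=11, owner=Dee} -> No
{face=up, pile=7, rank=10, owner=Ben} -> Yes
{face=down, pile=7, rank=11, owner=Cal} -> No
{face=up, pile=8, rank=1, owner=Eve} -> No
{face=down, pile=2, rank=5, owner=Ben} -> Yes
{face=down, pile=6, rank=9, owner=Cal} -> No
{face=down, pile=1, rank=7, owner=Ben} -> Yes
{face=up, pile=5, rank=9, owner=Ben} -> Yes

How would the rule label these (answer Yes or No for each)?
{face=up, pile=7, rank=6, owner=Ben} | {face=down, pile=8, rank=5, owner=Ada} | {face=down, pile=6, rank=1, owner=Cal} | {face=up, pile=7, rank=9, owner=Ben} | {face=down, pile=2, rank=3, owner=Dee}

Every 'Yes' example satisfies: owner is Ben. None of the 'No' examples do.
{face=up, pile=7, rank=6, owner=Ben}: owner is Ben — passes, so Yes. {face=down, pile=8, rank=5, owner=Ada}: owner is Ada — does not pass, so No. {face=down, pile=6, rank=1, owner=Cal}: owner is Cal — does not pass, so No. {face=up, pile=7, rank=9, owner=Ben}: owner is Ben — passes, so Yes. {face=down, pile=2, rank=3, owner=Dee}: owner is Dee — does not pass, so No.

Yes, No, No, Yes, No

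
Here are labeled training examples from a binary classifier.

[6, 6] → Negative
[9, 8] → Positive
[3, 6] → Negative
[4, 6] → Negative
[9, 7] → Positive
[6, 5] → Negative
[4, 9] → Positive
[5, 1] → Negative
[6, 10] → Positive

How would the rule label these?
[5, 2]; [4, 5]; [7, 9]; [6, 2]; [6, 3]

Negative, Negative, Positive, Negative, Negative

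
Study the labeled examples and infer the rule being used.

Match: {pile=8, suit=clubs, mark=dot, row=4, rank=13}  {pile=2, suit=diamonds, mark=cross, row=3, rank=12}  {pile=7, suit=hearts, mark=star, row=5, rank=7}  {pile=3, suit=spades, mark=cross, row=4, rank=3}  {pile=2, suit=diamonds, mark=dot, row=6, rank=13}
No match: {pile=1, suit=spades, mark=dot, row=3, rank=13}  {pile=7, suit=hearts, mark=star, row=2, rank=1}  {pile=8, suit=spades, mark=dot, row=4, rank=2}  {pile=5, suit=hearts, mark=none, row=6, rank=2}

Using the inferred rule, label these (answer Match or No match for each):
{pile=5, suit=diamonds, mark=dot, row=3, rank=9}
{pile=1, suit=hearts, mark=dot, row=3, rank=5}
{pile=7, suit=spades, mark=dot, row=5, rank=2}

The simplest hypothesis consistent with all the labels is: pile ≥ 2 AND rank ≥ 3.

Match, No match, No match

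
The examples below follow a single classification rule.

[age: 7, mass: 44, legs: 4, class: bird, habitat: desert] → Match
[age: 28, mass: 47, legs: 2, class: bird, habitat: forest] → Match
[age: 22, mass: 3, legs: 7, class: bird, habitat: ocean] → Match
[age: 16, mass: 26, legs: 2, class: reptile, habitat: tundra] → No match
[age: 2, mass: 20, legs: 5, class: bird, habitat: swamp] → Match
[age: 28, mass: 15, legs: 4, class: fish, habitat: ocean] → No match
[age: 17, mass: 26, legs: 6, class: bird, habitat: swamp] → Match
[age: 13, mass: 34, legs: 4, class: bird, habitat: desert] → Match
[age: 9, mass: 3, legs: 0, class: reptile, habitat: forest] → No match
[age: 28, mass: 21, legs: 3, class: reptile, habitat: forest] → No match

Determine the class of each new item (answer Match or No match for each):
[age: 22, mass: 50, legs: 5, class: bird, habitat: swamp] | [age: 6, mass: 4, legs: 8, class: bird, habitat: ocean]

The rule appears to be: class is bird.

Match, Match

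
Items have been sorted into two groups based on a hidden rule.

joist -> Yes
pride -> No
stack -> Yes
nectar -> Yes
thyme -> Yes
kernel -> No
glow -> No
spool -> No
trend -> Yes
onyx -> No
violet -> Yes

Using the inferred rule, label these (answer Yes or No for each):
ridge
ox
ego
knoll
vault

No, No, No, No, Yes

Every 'Yes' example satisfies: contains 't'. None of the 'No' examples do.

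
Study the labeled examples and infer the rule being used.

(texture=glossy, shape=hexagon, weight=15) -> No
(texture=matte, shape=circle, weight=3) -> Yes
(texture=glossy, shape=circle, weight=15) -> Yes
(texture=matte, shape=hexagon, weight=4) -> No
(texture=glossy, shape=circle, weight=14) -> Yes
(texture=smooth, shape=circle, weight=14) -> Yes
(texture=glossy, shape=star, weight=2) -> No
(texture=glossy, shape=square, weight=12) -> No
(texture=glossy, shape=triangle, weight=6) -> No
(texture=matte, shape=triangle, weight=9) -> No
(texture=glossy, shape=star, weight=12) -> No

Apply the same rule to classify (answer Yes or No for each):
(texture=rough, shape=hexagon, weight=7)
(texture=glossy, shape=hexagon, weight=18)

No, No

Every 'Yes' example satisfies: shape is circle. None of the 'No' examples do.
(texture=rough, shape=hexagon, weight=7): shape is hexagon, lacks this property → No.
(texture=glossy, shape=hexagon, weight=18): shape is hexagon, lacks this property → No.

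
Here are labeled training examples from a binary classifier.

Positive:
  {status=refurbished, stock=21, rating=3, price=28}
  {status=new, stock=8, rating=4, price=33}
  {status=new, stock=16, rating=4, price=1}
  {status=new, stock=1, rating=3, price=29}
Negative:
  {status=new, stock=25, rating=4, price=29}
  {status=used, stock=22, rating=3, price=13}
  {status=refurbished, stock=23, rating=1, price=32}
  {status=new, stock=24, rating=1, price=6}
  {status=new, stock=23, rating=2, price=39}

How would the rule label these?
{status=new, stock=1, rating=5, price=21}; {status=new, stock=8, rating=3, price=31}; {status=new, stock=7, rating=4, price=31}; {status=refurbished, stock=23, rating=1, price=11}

The classifier is using: stock ≤ 21.
{status=new, stock=1, rating=5, price=21}: stock = 1, has this property → Positive.
{status=new, stock=8, rating=3, price=31}: stock = 8, has this property → Positive.
{status=new, stock=7, rating=4, price=31}: stock = 7, has this property → Positive.
{status=refurbished, stock=23, rating=1, price=11}: stock = 23, does not pass → Negative.

Positive, Positive, Positive, Negative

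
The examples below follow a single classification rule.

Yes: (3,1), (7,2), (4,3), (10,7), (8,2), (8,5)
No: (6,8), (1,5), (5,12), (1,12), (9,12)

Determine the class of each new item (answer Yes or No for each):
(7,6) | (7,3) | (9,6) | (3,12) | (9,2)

Yes, Yes, Yes, No, Yes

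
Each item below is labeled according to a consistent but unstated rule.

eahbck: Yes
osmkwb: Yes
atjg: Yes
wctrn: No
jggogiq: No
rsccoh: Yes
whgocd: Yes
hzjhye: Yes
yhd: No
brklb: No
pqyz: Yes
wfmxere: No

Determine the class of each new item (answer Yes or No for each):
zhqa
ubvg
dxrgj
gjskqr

Yes, Yes, No, Yes

Comparing the two groups points to one rule — even length.
Yes: zhqa, since length 4.
Yes: ubvg, since length 4.
No: dxrgj, since length 5.
Yes: gjskqr, since length 6.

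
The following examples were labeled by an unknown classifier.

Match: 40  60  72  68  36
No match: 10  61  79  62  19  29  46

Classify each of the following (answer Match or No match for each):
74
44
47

Checking candidate rules against both groups, what survives is: multiple of 4.
74: No match (74 = 4·18 + 2). 44: Match (44 = 4·11). 47: No match (47 = 4·11 + 3).

No match, Match, No match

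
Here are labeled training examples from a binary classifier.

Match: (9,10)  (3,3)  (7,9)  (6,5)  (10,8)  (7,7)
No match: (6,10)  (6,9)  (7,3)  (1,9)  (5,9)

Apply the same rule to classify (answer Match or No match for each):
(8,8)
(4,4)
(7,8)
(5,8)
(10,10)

'Match' ⟺ |first − second| ≤ 2.
(8,8): |8−8| = 0 — passes, so Match. (4,4): |4−4| = 0 — passes, so Match. (7,8): |7−8| = 1 — passes, so Match. (5,8): |5−8| = 3 — lacks this property, so No match. (10,10): |10−10| = 0 — passes, so Match.

Match, Match, Match, No match, Match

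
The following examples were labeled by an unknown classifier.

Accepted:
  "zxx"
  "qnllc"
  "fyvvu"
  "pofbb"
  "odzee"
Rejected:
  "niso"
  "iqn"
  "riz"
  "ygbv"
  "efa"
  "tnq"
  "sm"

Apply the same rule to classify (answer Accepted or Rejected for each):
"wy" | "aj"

Rejected, Rejected

The classifier is using: has a double letter.
"wy": no doubled letter, lacks this property → Rejected. "aj": no doubled letter, lacks this property → Rejected.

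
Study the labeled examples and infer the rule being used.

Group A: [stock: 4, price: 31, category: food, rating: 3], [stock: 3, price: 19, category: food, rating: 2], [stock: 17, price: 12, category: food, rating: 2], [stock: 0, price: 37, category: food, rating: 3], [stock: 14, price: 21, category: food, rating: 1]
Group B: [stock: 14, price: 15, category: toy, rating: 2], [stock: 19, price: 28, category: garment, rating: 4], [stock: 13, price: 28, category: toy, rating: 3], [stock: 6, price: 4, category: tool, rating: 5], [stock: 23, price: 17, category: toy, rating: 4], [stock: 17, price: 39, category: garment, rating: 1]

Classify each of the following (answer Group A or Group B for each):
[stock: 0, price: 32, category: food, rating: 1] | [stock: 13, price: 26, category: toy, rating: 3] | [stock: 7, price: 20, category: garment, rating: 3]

Group A, Group B, Group B

The common property of the 'Group A' items is: category is food. No 'Group B' item has it.
[stock: 0, price: 32, category: food, rating: 1] → category is food → Group A. [stock: 13, price: 26, category: toy, rating: 3] → category is toy → Group B. [stock: 7, price: 20, category: garment, rating: 3] → category is garment → Group B.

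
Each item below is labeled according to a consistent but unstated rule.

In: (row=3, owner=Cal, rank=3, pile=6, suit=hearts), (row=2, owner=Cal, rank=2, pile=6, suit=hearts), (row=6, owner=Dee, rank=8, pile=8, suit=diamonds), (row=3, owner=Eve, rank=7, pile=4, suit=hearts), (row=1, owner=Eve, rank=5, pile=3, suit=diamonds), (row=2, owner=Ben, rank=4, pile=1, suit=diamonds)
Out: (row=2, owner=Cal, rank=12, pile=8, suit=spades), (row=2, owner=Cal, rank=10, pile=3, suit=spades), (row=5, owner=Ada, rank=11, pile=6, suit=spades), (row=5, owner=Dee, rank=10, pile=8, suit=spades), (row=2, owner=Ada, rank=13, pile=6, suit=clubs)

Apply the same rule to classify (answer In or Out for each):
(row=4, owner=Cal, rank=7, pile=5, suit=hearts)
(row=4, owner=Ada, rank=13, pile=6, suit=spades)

In, Out

Rule: rank ≤ 8. This holds for each 'In' example and fails for each 'Out' one.
(row=4, owner=Cal, rank=7, pile=5, suit=hearts): rank = 7, matches → In. (row=4, owner=Ada, rank=13, pile=6, suit=spades): rank = 13, fails this test → Out.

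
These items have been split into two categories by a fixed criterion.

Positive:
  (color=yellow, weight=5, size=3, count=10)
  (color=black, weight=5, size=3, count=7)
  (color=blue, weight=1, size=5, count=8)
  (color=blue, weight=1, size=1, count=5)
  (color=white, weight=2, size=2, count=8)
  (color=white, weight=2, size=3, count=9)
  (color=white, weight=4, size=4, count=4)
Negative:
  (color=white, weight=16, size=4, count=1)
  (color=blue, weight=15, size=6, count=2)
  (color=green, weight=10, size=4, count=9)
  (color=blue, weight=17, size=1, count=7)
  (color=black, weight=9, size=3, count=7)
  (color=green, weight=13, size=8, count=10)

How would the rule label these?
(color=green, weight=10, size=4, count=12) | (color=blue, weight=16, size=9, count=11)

Negative, Negative

A rule that fits every label: weight ≤ 5 — true of each 'Positive' example, false of each 'Negative' one.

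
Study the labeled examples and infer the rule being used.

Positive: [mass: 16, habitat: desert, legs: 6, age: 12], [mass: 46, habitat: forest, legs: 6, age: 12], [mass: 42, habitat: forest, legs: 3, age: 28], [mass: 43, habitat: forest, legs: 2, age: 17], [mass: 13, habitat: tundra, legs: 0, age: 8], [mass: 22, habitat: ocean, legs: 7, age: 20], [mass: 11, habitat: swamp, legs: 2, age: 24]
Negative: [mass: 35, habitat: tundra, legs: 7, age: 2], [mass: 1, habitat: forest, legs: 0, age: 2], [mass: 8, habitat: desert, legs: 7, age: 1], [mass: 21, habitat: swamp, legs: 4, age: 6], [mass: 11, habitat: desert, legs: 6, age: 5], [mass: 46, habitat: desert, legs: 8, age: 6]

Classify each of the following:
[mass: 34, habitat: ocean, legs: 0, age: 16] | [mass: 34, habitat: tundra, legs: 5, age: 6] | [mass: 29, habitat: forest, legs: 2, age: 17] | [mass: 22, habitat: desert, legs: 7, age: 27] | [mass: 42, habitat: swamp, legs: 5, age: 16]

The simplest hypothesis consistent with all the labels is: age ≥ 8.
[mass: 34, habitat: ocean, legs: 0, age: 16]: Positive (age = 16). [mass: 34, habitat: tundra, legs: 5, age: 6]: Negative (age = 6). [mass: 29, habitat: forest, legs: 2, age: 17]: Positive (age = 17). [mass: 22, habitat: desert, legs: 7, age: 27]: Positive (age = 27). [mass: 42, habitat: swamp, legs: 5, age: 16]: Positive (age = 16).

Positive, Negative, Positive, Positive, Positive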